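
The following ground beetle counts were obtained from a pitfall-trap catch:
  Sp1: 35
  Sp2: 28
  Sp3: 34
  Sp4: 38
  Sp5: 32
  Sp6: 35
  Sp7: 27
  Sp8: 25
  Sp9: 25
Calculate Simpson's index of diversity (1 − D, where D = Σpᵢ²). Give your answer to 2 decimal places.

0.89

Total N = 35+28+34+38+32+35+27+25+25 = 279, so the proportions are 0.1254, 0.1004, 0.1219, 0.1362, 0.1147, 0.1254, 0.0968, 0.0896, 0.0896 (working shown to 4 dp, full precision carried).
D = 0.1254² + 0.1004² + 0.1219² + 0.1362² + 0.1147² + 0.1254² + 0.0968² + 0.0896² + 0.0896² = 0.0157 + 0.0101 + 0.0149 + 0.0186 + 0.0132 + 0.0157 + 0.0094 + 0.0080 + 0.0080 = 0.1135.
So 1 − D = 0.8865, i.e. 0.89 to 2 decimal places.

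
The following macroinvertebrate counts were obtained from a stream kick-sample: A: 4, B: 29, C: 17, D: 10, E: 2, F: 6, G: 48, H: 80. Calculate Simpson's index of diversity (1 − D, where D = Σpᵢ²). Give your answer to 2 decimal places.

0.74

Total N = 4+29+17+10+2+6+48+80 = 196, so the proportions are 0.0204, 0.148, 0.0867, 0.051, 0.0102, 0.0306, 0.2449, 0.4082 (working shown to 4 dp, full precision carried).
D = 0.0204² + 0.148² + 0.0867² + 0.051² + 0.0102² + 0.0306² + 0.2449² + 0.4082² = 0.0004 + 0.0219 + 0.0075 + 0.0026 + 0.0001 + 0.0009 + 0.0600 + 0.1666 = 0.2600.
So 1 − D = 0.7400, i.e. 0.74 to 2 decimal places.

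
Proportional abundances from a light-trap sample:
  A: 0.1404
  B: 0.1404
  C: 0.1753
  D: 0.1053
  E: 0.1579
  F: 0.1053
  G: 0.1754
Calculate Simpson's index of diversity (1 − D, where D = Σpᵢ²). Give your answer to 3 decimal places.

D = 0.1404² + 0.1404² + 0.1753² + 0.1053² + 0.1579² + 0.1053² + 0.1754² = 0.01971 + 0.01971 + 0.03073 + 0.01109 + 0.02493 + 0.01109 + 0.03077 = 0.14803 (working shown to 5 dp, full precision carried).
So 1 − D = 0.85197, i.e. 0.852 to 3 decimal places.

0.852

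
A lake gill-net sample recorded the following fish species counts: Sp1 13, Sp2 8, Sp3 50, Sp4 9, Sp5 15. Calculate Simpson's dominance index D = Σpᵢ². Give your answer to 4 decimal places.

Total N = 13+8+50+9+15 = 95, so the proportions are 0.136842, 0.084211, 0.526316, 0.094737, 0.157895 (working shown to 6 dp, full precision carried).
D = 0.136842² + 0.084211² + 0.526316² + 0.094737² + 0.157895² = 0.018726 + 0.007091 + 0.277008 + 0.008975 + 0.024931 = 0.336731.
To 4 decimal places, D = 0.3367.

0.3367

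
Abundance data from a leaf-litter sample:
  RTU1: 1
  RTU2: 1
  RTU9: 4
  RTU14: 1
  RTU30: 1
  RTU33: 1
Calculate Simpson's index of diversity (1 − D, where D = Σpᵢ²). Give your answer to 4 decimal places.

0.7407

Total N = 1+1+4+1+1+1 = 9, so the proportions are 0.111111, 0.111111, 0.444444, 0.111111, 0.111111, 0.111111 (working shown to 6 dp, full precision carried).
D = 0.111111² + 0.111111² + 0.444444² + 0.111111² + 0.111111² + 0.111111² = 0.012346 + 0.012346 + 0.197531 + 0.012346 + 0.012346 + 0.012346 = 0.259259.
So 1 − D = 0.740741, i.e. 0.7407 to 4 decimal places.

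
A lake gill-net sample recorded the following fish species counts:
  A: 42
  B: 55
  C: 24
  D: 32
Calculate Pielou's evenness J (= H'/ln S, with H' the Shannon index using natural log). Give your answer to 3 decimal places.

Total N = 42+55+24+32 = 153, so the proportions are 0.27451, 0.35948, 0.15686, 0.20915 (working shown to 5 dp, full precision carried).
H' = −Σ pᵢ ln pᵢ = −((-0.35488) + (-0.36778) + (-0.29057) + (-0.32726)) = 1.34049.
With S = 4 species, ln S = 1.38629, so J = 1.34049/1.38629 = 0.96696, i.e. 0.967 to 3 decimal places.

0.967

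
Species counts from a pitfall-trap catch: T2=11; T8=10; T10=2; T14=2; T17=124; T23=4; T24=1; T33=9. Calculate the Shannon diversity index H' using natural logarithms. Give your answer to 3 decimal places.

Total N = 11+10+2+2+124+4+1+9 = 163, so the proportions are 0.06748, 0.06135, 0.01227, 0.01227, 0.76074, 0.02454, 0.00613, 0.05521 (working shown to 5 dp, full precision carried).
Each pᵢ ln pᵢ term: 0.06748×(-2.69585)=-0.18193, 0.06135×(-2.79117)=-0.17124, 0.01227×(-4.40060)=-0.05400, 0.01227×(-4.40060)=-0.05400, 0.76074×(-0.27347)=-0.20804, 0.02454×(-3.70746)=-0.09098, 0.00613×(-5.09375)=-0.03125, 0.05521×(-2.89653)=-0.15993.
Sum = -0.95136, so H' = 0.951.

0.951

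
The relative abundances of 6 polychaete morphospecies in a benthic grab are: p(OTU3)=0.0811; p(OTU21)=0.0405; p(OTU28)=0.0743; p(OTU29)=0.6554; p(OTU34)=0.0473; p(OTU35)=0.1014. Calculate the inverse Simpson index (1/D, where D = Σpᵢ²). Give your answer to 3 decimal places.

D = 0.0811² + 0.0405² + 0.0743² + 0.6554² + 0.0473² + 0.1014² = 0.006577 + 0.001640 + 0.005520 + 0.429549 + 0.002237 + 0.010282 = 0.455806 (working shown to 6 dp, full precision carried).
So 1/D = 2.19391, i.e. 2.194 to 3 decimal places.

2.194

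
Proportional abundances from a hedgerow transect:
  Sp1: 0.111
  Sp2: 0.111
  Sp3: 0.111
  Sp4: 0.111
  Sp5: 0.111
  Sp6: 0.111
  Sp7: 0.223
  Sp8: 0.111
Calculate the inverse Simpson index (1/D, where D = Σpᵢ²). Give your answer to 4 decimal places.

D = 0.111² + 0.111² + 0.111² + 0.111² + 0.111² + 0.111² + 0.223² + 0.111² = 0.01232100 + 0.01232100 + 0.01232100 + 0.01232100 + 0.01232100 + 0.01232100 + 0.04972900 + 0.01232100 = 0.13597600 (working shown to 8 dp, full precision carried).
So 1/D = 7.354239, i.e. 7.3542 to 4 decimal places.

7.3542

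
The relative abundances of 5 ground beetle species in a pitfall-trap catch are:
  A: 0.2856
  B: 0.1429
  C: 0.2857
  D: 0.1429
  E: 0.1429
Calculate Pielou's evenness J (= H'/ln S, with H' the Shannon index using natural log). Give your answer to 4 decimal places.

H' = −Σ pᵢ ln pᵢ = −((-0.357903) + (-0.278028) + (-0.357929) + (-0.278028) + (-0.278028)) = 1.549915 (working shown to 6 dp, full precision carried).
With S = 5 species, ln S = 1.609438, so J = 1.549915/1.609438 = 0.963016, i.e. 0.9630 to 4 decimal places.

0.9630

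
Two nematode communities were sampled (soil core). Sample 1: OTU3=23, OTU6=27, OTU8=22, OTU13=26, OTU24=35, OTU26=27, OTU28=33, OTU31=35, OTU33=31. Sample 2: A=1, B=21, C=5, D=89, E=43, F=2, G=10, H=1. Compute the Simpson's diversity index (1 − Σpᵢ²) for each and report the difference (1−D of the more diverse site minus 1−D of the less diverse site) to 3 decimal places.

0.236

Sample 1: N=259, proportions 0.0888, 0.10425, 0.08494, 0.10039, 0.13514, 0.10425, 0.12741, 0.13514, 0.11969, giving 1−D = 0.88600 (working shown to 5 dp, full precision carried).
Sample 2: N=172, proportions 0.00581, 0.12209, 0.02907, 0.51744, 0.25, 0.01163, 0.05814, 0.00581, giving 1−D = 0.65042.
Difference = |0.88600 − 0.65042| = 0.23558, i.e. 0.236 to 3 decimal places.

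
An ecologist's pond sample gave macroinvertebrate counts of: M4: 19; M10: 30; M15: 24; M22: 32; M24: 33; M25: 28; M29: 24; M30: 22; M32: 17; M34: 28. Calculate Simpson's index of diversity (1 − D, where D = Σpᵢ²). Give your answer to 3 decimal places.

Total N = 19+30+24+32+33+28+24+22+17+28 = 257, so the proportions are 0.07393, 0.11673, 0.09339, 0.12451, 0.1284, 0.10895, 0.09339, 0.0856, 0.06615, 0.10895 (working shown to 5 dp, full precision carried).
D = 0.07393² + 0.11673² + 0.09339² + 0.12451² + 0.1284² + 0.10895² + 0.09339² + 0.0856² + 0.06615² + 0.10895² = 0.00547 + 0.01363 + 0.00872 + 0.01550 + 0.01649 + 0.01187 + 0.00872 + 0.00733 + 0.00438 + 0.01187 = 0.10397.
So 1 − D = 0.89603, i.e. 0.896 to 3 decimal places.

0.896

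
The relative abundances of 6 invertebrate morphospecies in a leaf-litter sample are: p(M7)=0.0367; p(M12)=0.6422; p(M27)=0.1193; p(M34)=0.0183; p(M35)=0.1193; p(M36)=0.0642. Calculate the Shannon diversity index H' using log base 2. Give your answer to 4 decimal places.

Each pᵢ log₂ pᵢ term (working shown to 6 dp, full precision carried): 0.0367×(-4.768076)=-0.174988, 0.6422×(-0.638905)=-0.410305, 0.1193×(-3.067334)=-0.365933, 0.0183×(-5.772013)=-0.105628, 0.1193×(-3.067334)=-0.365933, 0.0642×(-3.961283)=-0.254314.
Sum = -1.677102, so H' = 1.6771.

1.6771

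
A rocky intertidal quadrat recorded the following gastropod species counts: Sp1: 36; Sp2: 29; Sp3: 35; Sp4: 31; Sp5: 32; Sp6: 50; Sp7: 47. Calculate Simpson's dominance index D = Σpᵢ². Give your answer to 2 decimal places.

Total N = 36+29+35+31+32+50+47 = 260, so the proportions are 0.1385, 0.1115, 0.1346, 0.1192, 0.1231, 0.1923, 0.1808 (working shown to 4 dp, full precision carried).
D = 0.1385² + 0.1115² + 0.1346² + 0.1192² + 0.1231² + 0.1923² + 0.1808² = 0.0192 + 0.0124 + 0.0181 + 0.0142 + 0.0151 + 0.0370 + 0.0327 = 0.1488.
To 2 decimal places, D = 0.15.

0.15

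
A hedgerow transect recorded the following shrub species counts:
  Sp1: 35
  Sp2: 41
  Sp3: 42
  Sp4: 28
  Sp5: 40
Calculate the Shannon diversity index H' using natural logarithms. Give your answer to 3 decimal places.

1.599

Total N = 35+41+42+28+40 = 186, so the proportions are 0.18817, 0.22043, 0.22581, 0.15054, 0.21505 (working shown to 5 dp, full precision carried).
Each pᵢ ln pᵢ term: 0.18817×(-1.67040)=-0.31432, 0.22043×(-1.51217)=-0.33333, 0.22581×(-1.48808)=-0.33602, 0.15054×(-1.89354)=-0.28505, 0.21505×(-1.53687)=-0.33051.
Sum = -1.59923, so H' = 1.599.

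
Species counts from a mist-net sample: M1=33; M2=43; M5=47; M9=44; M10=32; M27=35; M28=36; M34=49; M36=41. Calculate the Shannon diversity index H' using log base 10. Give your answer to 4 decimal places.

0.9496

Total N = 33+43+47+44+32+35+36+49+41 = 360, so the proportions are 0.091667, 0.119444, 0.130556, 0.122222, 0.088889, 0.097222, 0.1, 0.136111, 0.113889 (working shown to 6 dp, full precision carried).
Each pᵢ log₁₀ pᵢ term: 0.091667×(-1.037789)=-0.095131, 0.119444×(-0.922834)=-0.110227, 0.130556×(-0.884205)=-0.115438, 0.122222×(-0.912850)=-0.111571, 0.088889×(-1.051153)=-0.093436, 0.097222×(-1.012234)=-0.098412, 0.1×(-1.000000)=-0.100000, 0.136111×(-0.866106)=-0.117887, 0.113889×(-0.943519)=-0.107456.
Sum = -0.949557, so H' = 0.9496.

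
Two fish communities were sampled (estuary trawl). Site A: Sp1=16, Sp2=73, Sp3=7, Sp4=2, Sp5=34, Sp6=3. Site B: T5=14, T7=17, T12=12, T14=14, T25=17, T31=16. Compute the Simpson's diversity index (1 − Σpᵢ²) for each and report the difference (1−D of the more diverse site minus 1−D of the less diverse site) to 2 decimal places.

Site A: N=135, proportions 0.11852, 0.54074, 0.05185, 0.01481, 0.25185, 0.02222, giving 1−D = 0.62672 (working shown to 5 dp, full precision carried).
Site B: N=90, proportions 0.15556, 0.18889, 0.13333, 0.15556, 0.18889, 0.17778, giving 1−D = 0.83086.
Difference = |0.62672 − 0.83086| = 0.20414, i.e. 0.20 to 2 decimal places.

0.20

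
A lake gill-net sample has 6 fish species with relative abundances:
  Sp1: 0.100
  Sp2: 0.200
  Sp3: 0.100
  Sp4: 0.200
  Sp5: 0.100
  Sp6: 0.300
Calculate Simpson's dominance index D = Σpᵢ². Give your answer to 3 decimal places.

0.200

D = 0.1² + 0.2² + 0.1² + 0.2² + 0.1² + 0.3² = 0.01000 + 0.04000 + 0.01000 + 0.04000 + 0.01000 + 0.09000 = 0.20000 (working shown to 5 dp, full precision carried).
To 3 decimal places, D = 0.200.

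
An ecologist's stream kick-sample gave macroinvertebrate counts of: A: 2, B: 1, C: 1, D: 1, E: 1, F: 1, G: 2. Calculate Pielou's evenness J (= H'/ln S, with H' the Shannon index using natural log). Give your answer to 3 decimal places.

Total N = 2+1+1+1+1+1+2 = 9, so the proportions are 0.22222, 0.11111, 0.11111, 0.11111, 0.11111, 0.11111, 0.22222 (working shown to 5 dp, full precision carried).
H' = −Σ pᵢ ln pᵢ = −((-0.33424) + (-0.24414) + (-0.24414) + (-0.24414) + (-0.24414) + (-0.24414) + (-0.33424)) = 1.88916.
With S = 7 species, ln S = 1.94591, so J = 1.88916/1.94591 = 0.97084, i.e. 0.971 to 3 decimal places.

0.971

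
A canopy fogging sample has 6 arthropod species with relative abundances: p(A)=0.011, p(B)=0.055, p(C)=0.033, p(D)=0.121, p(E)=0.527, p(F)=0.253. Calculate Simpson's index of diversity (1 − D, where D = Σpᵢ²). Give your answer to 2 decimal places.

D = 0.011² + 0.055² + 0.033² + 0.121² + 0.527² + 0.253² = 0.0001 + 0.0030 + 0.0011 + 0.0146 + 0.2777 + 0.0640 = 0.3606 (working shown to 4 dp, full precision carried).
So 1 − D = 0.6394, i.e. 0.64 to 2 decimal places.

0.64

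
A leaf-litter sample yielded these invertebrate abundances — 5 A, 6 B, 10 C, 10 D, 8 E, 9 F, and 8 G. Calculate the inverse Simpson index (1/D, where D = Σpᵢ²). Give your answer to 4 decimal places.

6.6723

Total N = 5+6+10+10+8+9+8 = 56, so the proportions are 0.08928571, 0.10714286, 0.17857143, 0.17857143, 0.14285714, 0.16071429, 0.14285714 (working shown to 8 dp, full precision carried).
D = 0.08928571² + 0.10714286² + 0.17857143² + 0.17857143² + 0.14285714² + 0.16071429² + 0.14285714² = 0.00797194 + 0.01147959 + 0.03188776 + 0.03188776 + 0.02040816 + 0.02582908 + 0.02040816 = 0.14987245.
So 1/D = 6.672340, i.e. 6.6723 to 4 decimal places.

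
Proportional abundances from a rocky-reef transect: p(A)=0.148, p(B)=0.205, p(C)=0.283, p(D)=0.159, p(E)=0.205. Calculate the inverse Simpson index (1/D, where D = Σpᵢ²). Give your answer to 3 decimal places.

D = 0.148² + 0.205² + 0.283² + 0.159² + 0.205² = 0.0219040 + 0.0420250 + 0.0800890 + 0.0252810 + 0.0420250 = 0.2113240 (working shown to 7 dp, full precision carried).
So 1/D = 4.73207, i.e. 4.732 to 3 decimal places.

4.732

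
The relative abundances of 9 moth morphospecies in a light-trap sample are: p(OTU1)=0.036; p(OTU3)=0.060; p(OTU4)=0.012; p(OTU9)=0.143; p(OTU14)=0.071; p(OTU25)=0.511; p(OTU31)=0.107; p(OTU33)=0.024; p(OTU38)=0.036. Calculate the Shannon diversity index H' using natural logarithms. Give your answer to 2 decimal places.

1.60

Each pᵢ ln pᵢ term (working shown to 4 dp, full precision carried): 0.036×(-3.3242)=-0.1197, 0.06×(-2.8134)=-0.1688, 0.012×(-4.4228)=-0.0531, 0.143×(-1.9449)=-0.2781, 0.071×(-2.6451)=-0.1878, 0.511×(-0.6714)=-0.3431, 0.107×(-2.2349)=-0.2391, 0.024×(-3.7297)=-0.0895, 0.036×(-3.3242)=-0.1197.
Sum = -1.5989, so H' = 1.60.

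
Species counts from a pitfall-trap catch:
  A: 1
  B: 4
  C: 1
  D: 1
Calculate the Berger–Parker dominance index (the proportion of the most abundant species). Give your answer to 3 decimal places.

0.571

Total N = 1+4+1+1 = 7, so the proportions are 0.14286, 0.57143, 0.14286, 0.14286 (working shown to 5 dp, full precision carried).
The largest proportion is 0.57143, i.e. d = 0.571 to 3 decimal places.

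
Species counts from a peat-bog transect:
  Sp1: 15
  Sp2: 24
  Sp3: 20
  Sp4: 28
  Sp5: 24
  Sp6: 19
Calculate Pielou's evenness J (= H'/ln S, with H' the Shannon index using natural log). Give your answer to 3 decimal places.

Total N = 15+24+20+28+24+19 = 130, so the proportions are 0.11538, 0.18462, 0.15385, 0.21538, 0.18462, 0.14615 (working shown to 5 dp, full precision carried).
H' = −Σ pᵢ ln pᵢ = −((-0.24917) + (-0.31190) + (-0.28797) + (-0.33069) + (-0.31190) + (-0.28107)) = 1.77270.
With S = 6 species, ln S = 1.79176, so J = 1.77270/1.79176 = 0.98936, i.e. 0.989 to 3 decimal places.

0.989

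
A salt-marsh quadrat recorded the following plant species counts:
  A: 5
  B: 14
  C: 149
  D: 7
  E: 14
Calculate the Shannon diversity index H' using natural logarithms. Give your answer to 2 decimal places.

0.79

Total N = 5+14+149+7+14 = 189, so the proportions are 0.0265, 0.0741, 0.7884, 0.037, 0.0741 (working shown to 4 dp, full precision carried).
Each pᵢ ln pᵢ term: 0.0265×(-3.6323)=-0.0961, 0.0741×(-2.6027)=-0.1928, 0.7884×(-0.2378)=-0.1875, 0.037×(-3.2958)=-0.1221, 0.0741×(-2.6027)=-0.1928.
Sum = -0.7912, so H' = 0.79.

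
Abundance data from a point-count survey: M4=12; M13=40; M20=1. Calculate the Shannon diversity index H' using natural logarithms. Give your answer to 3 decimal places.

Total N = 12+40+1 = 53, so the proportions are 0.22642, 0.75472, 0.01887 (working shown to 5 dp, full precision carried).
Each pᵢ ln pᵢ term: 0.22642×(-1.48539)=-0.33631, 0.75472×(-0.28141)=-0.21239, 0.01887×(-3.97029)=-0.07491.
Sum = -0.62361, so H' = 0.624.

0.624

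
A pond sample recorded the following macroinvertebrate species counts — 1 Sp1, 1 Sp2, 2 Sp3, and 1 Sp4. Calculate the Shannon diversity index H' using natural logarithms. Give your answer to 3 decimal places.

Total N = 1+1+2+1 = 5, so the proportions are 0.2, 0.2, 0.4, 0.2 (working shown to 5 dp, full precision carried).
Each pᵢ ln pᵢ term: 0.2×(-1.60944)=-0.32189, 0.2×(-1.60944)=-0.32189, 0.4×(-0.91629)=-0.36652, 0.2×(-1.60944)=-0.32189.
Sum = -1.33218, so H' = 1.332.

1.332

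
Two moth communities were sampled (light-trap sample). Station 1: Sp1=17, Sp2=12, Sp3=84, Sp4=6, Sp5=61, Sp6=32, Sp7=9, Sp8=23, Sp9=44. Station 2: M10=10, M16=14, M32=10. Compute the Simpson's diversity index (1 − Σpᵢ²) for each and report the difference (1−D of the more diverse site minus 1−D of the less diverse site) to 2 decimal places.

0.16

Station 1: N=288, proportions 0.05903, 0.04167, 0.29167, 0.02083, 0.21181, 0.11111, 0.03125, 0.07986, 0.15278, giving 1−D = 0.82137 (working shown to 5 dp, full precision carried).
Station 2: N=34, proportions 0.29412, 0.41176, 0.29412, giving 1−D = 0.65744.
Difference = |0.82137 − 0.65744| = 0.16393, i.e. 0.16 to 2 decimal places.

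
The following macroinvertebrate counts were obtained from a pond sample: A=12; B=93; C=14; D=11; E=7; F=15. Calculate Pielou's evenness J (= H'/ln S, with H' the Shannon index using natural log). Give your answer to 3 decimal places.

Total N = 12+93+14+11+7+15 = 152, so the proportions are 0.07895, 0.61184, 0.09211, 0.07237, 0.04605, 0.09868 (working shown to 5 dp, full precision carried).
H' = −Σ pᵢ ln pᵢ = −((-0.20045) + (-0.30059) + (-0.21965) + (-0.19004) + (-0.14175) + (-0.22854)) = 1.28101.
With S = 6 species, ln S = 1.79176, so J = 1.28101/1.79176 = 0.71494, i.e. 0.715 to 3 decimal places.

0.715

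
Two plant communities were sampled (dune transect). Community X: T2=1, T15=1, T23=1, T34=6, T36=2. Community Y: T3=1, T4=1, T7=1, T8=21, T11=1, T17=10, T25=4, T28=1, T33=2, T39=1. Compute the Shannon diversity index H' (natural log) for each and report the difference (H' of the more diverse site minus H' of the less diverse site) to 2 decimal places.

0.28

Community X: N=11, proportions 0.09091, 0.09091, 0.09091, 0.54545, 0.18182, giving H' = 1.29455 (working shown to 5 dp, full precision carried).
Community Y: N=43, proportions 0.02326, 0.02326, 0.02326, 0.48837, 0.02326, 0.23256, 0.09302, 0.02326, 0.04651, 0.02326, giving H' = 1.57766.
Difference = |1.29455 − 1.57766| = 0.28311, i.e. 0.28 to 2 decimal places.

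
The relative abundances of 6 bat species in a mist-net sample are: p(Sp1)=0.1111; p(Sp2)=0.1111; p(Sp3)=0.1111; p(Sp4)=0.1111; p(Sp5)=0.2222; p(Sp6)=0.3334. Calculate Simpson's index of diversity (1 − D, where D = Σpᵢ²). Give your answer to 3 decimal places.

0.790

D = 0.1111² + 0.1111² + 0.1111² + 0.1111² + 0.2222² + 0.3334² = 0.01234 + 0.01234 + 0.01234 + 0.01234 + 0.04937 + 0.11116 = 0.20990 (working shown to 5 dp, full precision carried).
So 1 − D = 0.79010, i.e. 0.790 to 3 decimal places.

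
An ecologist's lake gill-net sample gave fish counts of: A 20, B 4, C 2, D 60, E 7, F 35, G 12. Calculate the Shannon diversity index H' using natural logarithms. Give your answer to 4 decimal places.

Total N = 20+4+2+60+7+35+12 = 140, so the proportions are 0.142857, 0.028571, 0.014286, 0.428571, 0.05, 0.25, 0.085714 (working shown to 6 dp, full precision carried).
Each pᵢ ln pᵢ term: 0.142857×(-1.945910)=-0.277987, 0.028571×(-3.555348)=-0.101581, 0.014286×(-4.248495)=-0.060693, 0.428571×(-0.847298)=-0.363128, 0.05×(-2.995732)=-0.149787, 0.25×(-1.386294)=-0.346574, 0.085714×(-2.456736)=-0.210577.
Sum = -1.510327, so H' = 1.5103.

1.5103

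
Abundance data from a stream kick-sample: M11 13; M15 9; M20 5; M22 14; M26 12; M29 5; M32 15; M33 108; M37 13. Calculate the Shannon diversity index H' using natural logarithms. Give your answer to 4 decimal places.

1.5791

Total N = 13+9+5+14+12+5+15+108+13 = 194, so the proportions are 0.06701, 0.046392, 0.025773, 0.072165, 0.061856, 0.025773, 0.07732, 0.556701, 0.06701 (working shown to 6 dp, full precision carried).
Each pᵢ ln pᵢ term: 0.06701×(-2.702909)=-0.181123, 0.046392×(-3.070634)=-0.142452, 0.025773×(-3.658420)=-0.094289, 0.072165×(-2.628801)=-0.189707, 0.061856×(-2.782952)=-0.172141, 0.025773×(-3.658420)=-0.094289, 0.07732×(-2.559808)=-0.197923, 0.556701×(-0.585727)=-0.326075, 0.06701×(-2.702909)=-0.181123.
Sum = -1.579123, so H' = 1.5791.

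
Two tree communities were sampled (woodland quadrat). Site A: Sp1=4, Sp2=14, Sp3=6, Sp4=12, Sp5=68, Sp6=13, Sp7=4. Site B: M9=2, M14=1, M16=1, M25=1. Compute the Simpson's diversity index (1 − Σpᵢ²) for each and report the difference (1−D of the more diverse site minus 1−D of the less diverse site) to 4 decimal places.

Site A: N=121, proportions 0.033058, 0.115702, 0.049587, 0.099174, 0.561983, 0.107438, 0.033058, giving 1−D = 0.644765 (working shown to 6 dp, full precision carried).
Site B: N=5, proportions 0.4, 0.2, 0.2, 0.2, giving 1−D = 0.720000.
Difference = |0.644765 − 0.720000| = 0.075235, i.e. 0.0752 to 4 decimal places.

0.0752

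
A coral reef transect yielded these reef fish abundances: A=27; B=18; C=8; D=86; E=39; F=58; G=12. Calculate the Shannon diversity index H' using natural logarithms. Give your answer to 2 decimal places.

Total N = 27+18+8+86+39+58+12 = 248, so the proportions are 0.1089, 0.0726, 0.0323, 0.3468, 0.1573, 0.2339, 0.0484 (working shown to 4 dp, full precision carried).
Each pᵢ ln pᵢ term: 0.1089×(-2.2176)=-0.2414, 0.0726×(-2.6231)=-0.1904, 0.0323×(-3.4340)=-0.1108, 0.3468×(-1.0591)=-0.3673, 0.1573×(-1.8499)=-0.2909, 0.2339×(-1.4530)=-0.3398, 0.0484×(-3.0285)=-0.1465.
Sum = -1.6871, so H' = 1.69.

1.69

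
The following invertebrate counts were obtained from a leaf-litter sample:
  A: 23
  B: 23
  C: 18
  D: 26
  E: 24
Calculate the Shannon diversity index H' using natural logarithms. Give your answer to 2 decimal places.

Total N = 23+23+18+26+24 = 114, so the proportions are 0.2018, 0.2018, 0.1579, 0.2281, 0.2105 (working shown to 4 dp, full precision carried).
Each pᵢ ln pᵢ term: 0.2018×(-1.6007)=-0.3229, 0.2018×(-1.6007)=-0.3229, 0.1579×(-1.8458)=-0.2914, 0.2281×(-1.4781)=-0.3371, 0.2105×(-1.5581)=-0.3280.
Sum = -1.6025, so H' = 1.60.

1.60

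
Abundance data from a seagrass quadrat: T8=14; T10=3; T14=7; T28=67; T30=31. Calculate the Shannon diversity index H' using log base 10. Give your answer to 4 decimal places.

Total N = 14+3+7+67+31 = 122, so the proportions are 0.114754, 0.02459, 0.057377, 0.54918, 0.254098 (working shown to 6 dp, full precision carried).
Each pᵢ log₁₀ pᵢ term: 0.114754×(-0.940232)=-0.107895, 0.02459×(-1.609239)=-0.039571, 0.057377×(-1.241262)=-0.071220, 0.54918×(-0.260285)=-0.142943, 0.254098×(-0.594998)=-0.151188.
Sum = -0.512818, so H' = 0.5128.

0.5128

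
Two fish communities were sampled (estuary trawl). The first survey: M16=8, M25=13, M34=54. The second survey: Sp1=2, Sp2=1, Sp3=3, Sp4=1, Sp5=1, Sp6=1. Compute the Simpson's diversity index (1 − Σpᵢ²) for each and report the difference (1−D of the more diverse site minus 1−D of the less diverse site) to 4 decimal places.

The first survey: N=75, proportions 0.1066667, 0.1733333, 0.72, giving 1−D = 0.4401778 (working shown to 7 dp, full precision carried).
The second survey: N=9, proportions 0.2222222, 0.1111111, 0.3333333, 0.1111111, 0.1111111, 0.1111111, giving 1−D = 0.7901235.
Difference = |0.4401778 − 0.7901235| = 0.3499457, i.e. 0.3499 to 4 decimal places.

0.3499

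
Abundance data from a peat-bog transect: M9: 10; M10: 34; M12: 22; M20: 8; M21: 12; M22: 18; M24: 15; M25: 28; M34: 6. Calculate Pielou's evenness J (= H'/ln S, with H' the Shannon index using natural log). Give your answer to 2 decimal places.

0.94

Total N = 10+34+22+8+12+18+15+28+6 = 153, so the proportions are 0.0654, 0.2222, 0.1438, 0.0523, 0.0784, 0.1176, 0.098, 0.183, 0.0392 (working shown to 4 dp, full precision carried).
H' = −Σ pᵢ ln pᵢ = −((-0.1783) + (-0.3342) + (-0.2789) + (-0.1543) + (-0.1996) + (-0.2518) + (-0.2277) + (-0.3108) + (-0.1270)) = 2.0626.
With S = 9 species, ln S = 2.1972, so J = 2.0626/2.1972 = 0.9387, i.e. 0.94 to 2 decimal places.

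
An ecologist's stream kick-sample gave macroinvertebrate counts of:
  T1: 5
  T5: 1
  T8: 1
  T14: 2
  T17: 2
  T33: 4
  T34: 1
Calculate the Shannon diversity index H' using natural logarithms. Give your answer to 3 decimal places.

Total N = 5+1+1+2+2+4+1 = 16, so the proportions are 0.3125, 0.0625, 0.0625, 0.125, 0.125, 0.25, 0.0625 (working shown to 5 dp, full precision carried).
Each pᵢ ln pᵢ term: 0.3125×(-1.16315)=-0.36348, 0.0625×(-2.77259)=-0.17329, 0.0625×(-2.77259)=-0.17329, 0.125×(-2.07944)=-0.25993, 0.125×(-2.07944)=-0.25993, 0.25×(-1.38629)=-0.34657, 0.0625×(-2.77259)=-0.17329.
Sum = -1.74978, so H' = 1.750.

1.750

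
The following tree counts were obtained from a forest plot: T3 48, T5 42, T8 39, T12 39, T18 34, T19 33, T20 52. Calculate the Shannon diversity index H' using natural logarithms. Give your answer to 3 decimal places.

1.934

Total N = 48+42+39+39+34+33+52 = 287, so the proportions are 0.16725, 0.14634, 0.13589, 0.13589, 0.11847, 0.11498, 0.18118 (working shown to 5 dp, full precision carried).
Each pᵢ ln pᵢ term: 0.16725×(-1.78828)=-0.29909, 0.14634×(-1.92181)=-0.28124, 0.13589×(-1.99592)=-0.27122, 0.13589×(-1.99592)=-0.27122, 0.11847×(-2.13312)=-0.25270, 0.11498×(-2.16297)=-0.24870, 0.18118×(-1.70824)=-0.30951.
Sum = -1.93369, so H' = 1.934.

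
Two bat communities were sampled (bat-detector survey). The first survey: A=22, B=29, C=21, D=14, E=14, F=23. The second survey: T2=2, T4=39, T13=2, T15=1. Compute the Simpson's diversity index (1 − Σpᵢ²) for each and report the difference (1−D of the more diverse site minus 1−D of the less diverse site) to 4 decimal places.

The first survey: N=123, proportions 0.178862, 0.235772, 0.170732, 0.113821, 0.113821, 0.186992, giving 1−D = 0.822394 (working shown to 6 dp, full precision carried).
The second survey: N=44, proportions 0.045455, 0.886364, 0.045455, 0.022727, giving 1−D = 0.209711.
Difference = |0.822394 − 0.209711| = 0.612683, i.e. 0.6127 to 4 decimal places.

0.6127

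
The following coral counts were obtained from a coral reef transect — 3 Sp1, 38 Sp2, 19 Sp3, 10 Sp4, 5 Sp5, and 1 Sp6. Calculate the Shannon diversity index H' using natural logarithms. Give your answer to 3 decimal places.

1.324

Total N = 3+38+19+10+5+1 = 76, so the proportions are 0.03947, 0.5, 0.25, 0.13158, 0.06579, 0.01316 (working shown to 5 dp, full precision carried).
Each pᵢ ln pᵢ term: 0.03947×(-3.23212)=-0.12758, 0.5×(-0.69315)=-0.34657, 0.25×(-1.38629)=-0.34657, 0.13158×(-2.02815)=-0.26686, 0.06579×(-2.72130)=-0.17903, 0.01316×(-4.33073)=-0.05698.
Sum = -1.32361, so H' = 1.324.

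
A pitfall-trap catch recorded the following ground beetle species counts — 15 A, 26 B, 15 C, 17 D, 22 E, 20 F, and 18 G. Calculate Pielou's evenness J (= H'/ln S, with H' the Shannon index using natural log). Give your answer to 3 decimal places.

Total N = 15+26+15+17+22+20+18 = 133, so the proportions are 0.11278, 0.19549, 0.11278, 0.12782, 0.16541, 0.15038, 0.13534 (working shown to 5 dp, full precision carried).
H' = −Σ pᵢ ln pᵢ = −((-0.24612) + (-0.31909) + (-0.24612) + (-0.26294) + (-0.29763) + (-0.28490) + (-0.27067)) = 1.92749.
With S = 7 species, ln S = 1.94591, so J = 1.92749/1.94591 = 0.99053, i.e. 0.991 to 3 decimal places.

0.991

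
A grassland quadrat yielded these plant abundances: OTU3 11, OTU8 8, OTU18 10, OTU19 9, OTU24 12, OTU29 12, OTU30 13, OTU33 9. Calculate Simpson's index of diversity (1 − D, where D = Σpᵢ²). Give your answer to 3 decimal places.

0.872

Total N = 11+8+10+9+12+12+13+9 = 84, so the proportions are 0.13095, 0.09524, 0.11905, 0.10714, 0.14286, 0.14286, 0.15476, 0.10714 (working shown to 5 dp, full precision carried).
D = 0.13095² + 0.09524² + 0.11905² + 0.10714² + 0.14286² + 0.14286² + 0.15476² + 0.10714² = 0.01715 + 0.00907 + 0.01417 + 0.01148 + 0.02041 + 0.02041 + 0.02395 + 0.01148 = 0.12812.
So 1 − D = 0.87188, i.e. 0.872 to 3 decimal places.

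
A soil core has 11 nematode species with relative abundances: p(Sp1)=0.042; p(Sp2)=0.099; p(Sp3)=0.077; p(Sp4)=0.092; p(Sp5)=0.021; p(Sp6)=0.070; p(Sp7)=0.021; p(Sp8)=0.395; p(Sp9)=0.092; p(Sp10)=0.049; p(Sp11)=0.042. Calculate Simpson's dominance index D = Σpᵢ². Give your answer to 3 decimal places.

0.200

D = 0.042² + 0.099² + 0.077² + 0.092² + 0.021² + 0.07² + 0.021² + 0.395² + 0.092² + 0.049² + 0.042² = 0.00176 + 0.00980 + 0.00593 + 0.00846 + 0.00044 + 0.00490 + 0.00044 + 0.15603 + 0.00846 + 0.00240 + 0.00176 = 0.20039 (working shown to 5 dp, full precision carried).
To 3 decimal places, D = 0.200.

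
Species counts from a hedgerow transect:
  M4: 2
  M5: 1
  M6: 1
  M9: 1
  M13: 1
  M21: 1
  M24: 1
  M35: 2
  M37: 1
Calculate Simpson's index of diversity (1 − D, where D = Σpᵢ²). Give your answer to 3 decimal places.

Total N = 2+1+1+1+1+1+1+2+1 = 11, so the proportions are 0.18182, 0.09091, 0.09091, 0.09091, 0.09091, 0.09091, 0.09091, 0.18182, 0.09091 (working shown to 5 dp, full precision carried).
D = 0.18182² + 0.09091² + 0.09091² + 0.09091² + 0.09091² + 0.09091² + 0.09091² + 0.18182² + 0.09091² = 0.03306 + 0.00826 + 0.00826 + 0.00826 + 0.00826 + 0.00826 + 0.00826 + 0.03306 + 0.00826 = 0.12397.
So 1 − D = 0.87603, i.e. 0.876 to 3 decimal places.

0.876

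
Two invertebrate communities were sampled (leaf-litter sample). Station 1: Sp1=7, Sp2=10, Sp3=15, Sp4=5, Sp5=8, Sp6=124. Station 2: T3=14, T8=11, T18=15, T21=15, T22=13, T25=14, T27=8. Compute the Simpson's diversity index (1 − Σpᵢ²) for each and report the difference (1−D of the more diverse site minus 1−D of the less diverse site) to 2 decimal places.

0.41

Station 1: N=169, proportions 0.0414, 0.0592, 0.0888, 0.0296, 0.0473, 0.7337, giving 1−D = 0.4454 (working shown to 4 dp, full precision carried).
Station 2: N=90, proportions 0.1556, 0.1222, 0.1667, 0.1667, 0.1444, 0.1556, 0.0889, giving 1−D = 0.8523.
Difference = |0.4454 − 0.8523| = 0.4069, i.e. 0.41 to 2 decimal places.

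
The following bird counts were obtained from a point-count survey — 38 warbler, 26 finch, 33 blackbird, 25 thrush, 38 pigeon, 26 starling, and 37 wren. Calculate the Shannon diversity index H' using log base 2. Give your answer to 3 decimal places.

Total N = 38+26+33+25+38+26+37 = 223, so the proportions are 0.1704, 0.11659, 0.14798, 0.11211, 0.1704, 0.11659, 0.16592 (working shown to 5 dp, full precision carried).
Each pᵢ log₂ pᵢ term: 0.1704×(-2.55297)=-0.43504, 0.11659×(-3.10046)=-0.36149, 0.14798×(-2.75651)=-0.40791, 0.11211×(-3.15704)=-0.35393, 0.1704×(-2.55297)=-0.43504, 0.11659×(-3.10046)=-0.36149, 0.16592×(-2.59145)=-0.42997.
Sum = -2.78486, so H' = 2.785.

2.785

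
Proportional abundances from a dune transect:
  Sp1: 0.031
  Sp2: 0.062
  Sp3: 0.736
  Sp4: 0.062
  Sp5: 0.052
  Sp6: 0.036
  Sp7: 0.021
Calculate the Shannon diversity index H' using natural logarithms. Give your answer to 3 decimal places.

Each pᵢ ln pᵢ term (working shown to 5 dp, full precision carried): 0.031×(-3.47377)=-0.10769, 0.062×(-2.78062)=-0.17240, 0.736×(-0.30653)=-0.22560, 0.062×(-2.78062)=-0.17240, 0.052×(-2.95651)=-0.15374, 0.036×(-3.32424)=-0.11967, 0.021×(-3.86323)=-0.08113.
Sum = -1.03263, so H' = 1.033.

1.033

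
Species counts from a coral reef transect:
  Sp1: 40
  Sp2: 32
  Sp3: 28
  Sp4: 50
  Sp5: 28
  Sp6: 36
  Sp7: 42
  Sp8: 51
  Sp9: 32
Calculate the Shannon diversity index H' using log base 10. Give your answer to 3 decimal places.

Total N = 40+32+28+50+28+36+42+51+32 = 339, so the proportions are 0.11799, 0.0944, 0.0826, 0.14749, 0.0826, 0.10619, 0.12389, 0.15044, 0.0944 (working shown to 5 dp, full precision carried).
Each pᵢ log₁₀ pᵢ term: 0.11799×(-0.92814)=-0.10952, 0.0944×(-1.02505)=-0.09676, 0.0826×(-1.08304)=-0.08945, 0.14749×(-0.83123)=-0.12260, 0.0826×(-1.08304)=-0.08945, 0.10619×(-0.97390)=-0.10342, 0.12389×(-0.90695)=-0.11237, 0.15044×(-0.82263)=-0.12376, 0.0944×(-1.02505)=-0.09676.
Sum = -0.94409, so H' = 0.944.

0.944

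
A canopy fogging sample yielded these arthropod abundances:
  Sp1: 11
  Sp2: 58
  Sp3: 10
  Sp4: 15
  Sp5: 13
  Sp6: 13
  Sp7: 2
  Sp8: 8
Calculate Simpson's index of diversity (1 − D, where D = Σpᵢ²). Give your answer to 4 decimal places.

Total N = 11+58+10+15+13+13+2+8 = 130, so the proportions are 0.084615, 0.446154, 0.076923, 0.115385, 0.1, 0.1, 0.015385, 0.061538 (working shown to 6 dp, full precision carried).
D = 0.084615² + 0.446154² + 0.076923² + 0.115385² + 0.1² + 0.1² + 0.015385² + 0.061538² = 0.007160 + 0.199053 + 0.005917 + 0.013314 + 0.010000 + 0.010000 + 0.000237 + 0.003787 = 0.249467.
So 1 − D = 0.750533, i.e. 0.7505 to 4 decimal places.

0.7505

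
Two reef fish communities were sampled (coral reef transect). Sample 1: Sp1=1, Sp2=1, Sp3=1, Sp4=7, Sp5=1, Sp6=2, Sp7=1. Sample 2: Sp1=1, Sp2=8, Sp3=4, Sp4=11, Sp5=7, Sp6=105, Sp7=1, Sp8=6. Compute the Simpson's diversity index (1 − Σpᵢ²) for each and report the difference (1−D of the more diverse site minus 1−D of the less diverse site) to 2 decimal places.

0.26

Sample 1: N=14, proportions 0.0714, 0.0714, 0.0714, 0.5, 0.0714, 0.1429, 0.0714, giving 1−D = 0.7041 (working shown to 4 dp, full precision carried).
Sample 2: N=143, proportions 0.007, 0.0559, 0.028, 0.0769, 0.049, 0.7343, 0.007, 0.042, giving 1−D = 0.4468.
Difference = |0.7041 − 0.4468| = 0.2573, i.e. 0.26 to 2 decimal places.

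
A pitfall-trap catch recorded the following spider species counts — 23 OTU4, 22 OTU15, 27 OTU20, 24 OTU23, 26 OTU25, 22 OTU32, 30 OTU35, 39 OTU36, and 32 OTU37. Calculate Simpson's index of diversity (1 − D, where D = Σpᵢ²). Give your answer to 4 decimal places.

Total N = 23+22+27+24+26+22+30+39+32 = 245, so the proportions are 0.093878, 0.089796, 0.110204, 0.097959, 0.106122, 0.089796, 0.122449, 0.159184, 0.130612 (working shown to 6 dp, full precision carried).
D = 0.093878² + 0.089796² + 0.110204² + 0.097959² + 0.106122² + 0.089796² + 0.122449² + 0.159184² + 0.130612² = 0.008813 + 0.008063 + 0.012145 + 0.009596 + 0.011262 + 0.008063 + 0.014994 + 0.025339 + 0.017060 = 0.115335.
So 1 − D = 0.884665, i.e. 0.8847 to 4 decimal places.

0.8847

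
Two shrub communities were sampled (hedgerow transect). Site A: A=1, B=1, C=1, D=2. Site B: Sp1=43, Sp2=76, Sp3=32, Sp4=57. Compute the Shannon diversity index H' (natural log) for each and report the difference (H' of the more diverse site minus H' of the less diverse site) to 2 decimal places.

0.00

Site A: N=5, proportions 0.2, 0.2, 0.2, 0.4, giving H' = 1.3322 (working shown to 4 dp, full precision carried).
Site B: N=208, proportions 0.2067, 0.3654, 0.1538, 0.274, giving H' = 1.3365.
Difference = |1.3322 − 1.3365| = 0.0043, i.e. 0.00 to 2 decimal places.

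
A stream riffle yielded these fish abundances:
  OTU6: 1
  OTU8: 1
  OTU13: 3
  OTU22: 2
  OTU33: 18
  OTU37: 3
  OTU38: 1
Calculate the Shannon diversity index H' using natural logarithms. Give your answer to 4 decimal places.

1.2982

Total N = 1+1+3+2+18+3+1 = 29, so the proportions are 0.034483, 0.034483, 0.103448, 0.068966, 0.62069, 0.103448, 0.034483 (working shown to 6 dp, full precision carried).
Each pᵢ ln pᵢ term: 0.034483×(-3.367296)=-0.116114, 0.034483×(-3.367296)=-0.116114, 0.103448×(-2.268684)=-0.234691, 0.068966×(-2.674149)=-0.184424, 0.62069×(-0.476924)=-0.296022, 0.103448×(-2.268684)=-0.234691, 0.034483×(-3.367296)=-0.116114.
Sum = -1.298170, so H' = 1.2982.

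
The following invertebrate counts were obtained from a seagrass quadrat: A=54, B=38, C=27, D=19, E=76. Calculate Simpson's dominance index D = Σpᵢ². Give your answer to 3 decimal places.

Total N = 54+38+27+19+76 = 214, so the proportions are 0.25234, 0.17757, 0.12617, 0.08879, 0.35514 (working shown to 5 dp, full precision carried).
D = 0.25234² + 0.17757² + 0.12617² + 0.08879² + 0.35514² = 0.06367 + 0.03153 + 0.01592 + 0.00788 + 0.12612 = 0.24513.
To 3 decimal places, D = 0.245.

0.245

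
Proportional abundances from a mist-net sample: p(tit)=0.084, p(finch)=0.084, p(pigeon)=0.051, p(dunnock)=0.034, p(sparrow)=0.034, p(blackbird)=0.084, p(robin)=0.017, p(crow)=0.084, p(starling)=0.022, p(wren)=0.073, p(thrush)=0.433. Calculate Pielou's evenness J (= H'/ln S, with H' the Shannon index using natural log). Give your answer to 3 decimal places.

0.801

H' = −Σ pᵢ ln pᵢ = −((-0.20806) + (-0.20806) + (-0.15177) + (-0.11497) + (-0.11497) + (-0.20806) + (-0.06927) + (-0.20806) + (-0.08397) + (-0.19106) + (-0.36243)) = 1.92068 (working shown to 5 dp, full precision carried).
With S = 11 species, ln S = 2.39790, so J = 1.92068/2.39790 = 0.80099, i.e. 0.801 to 3 decimal places.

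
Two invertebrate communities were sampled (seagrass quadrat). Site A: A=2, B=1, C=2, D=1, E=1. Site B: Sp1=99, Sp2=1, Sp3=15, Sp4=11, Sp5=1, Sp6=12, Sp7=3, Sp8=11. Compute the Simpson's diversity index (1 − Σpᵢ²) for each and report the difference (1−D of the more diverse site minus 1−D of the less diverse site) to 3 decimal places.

0.221

Site A: N=7, proportions 0.28571, 0.14286, 0.28571, 0.14286, 0.14286, giving 1−D = 0.77551 (working shown to 5 dp, full precision carried).
Site B: N=153, proportions 0.64706, 0.00654, 0.09804, 0.0719, 0.00654, 0.07843, 0.01961, 0.0719, giving 1−D = 0.55474.
Difference = |0.77551 − 0.55474| = 0.22077, i.e. 0.221 to 3 decimal places.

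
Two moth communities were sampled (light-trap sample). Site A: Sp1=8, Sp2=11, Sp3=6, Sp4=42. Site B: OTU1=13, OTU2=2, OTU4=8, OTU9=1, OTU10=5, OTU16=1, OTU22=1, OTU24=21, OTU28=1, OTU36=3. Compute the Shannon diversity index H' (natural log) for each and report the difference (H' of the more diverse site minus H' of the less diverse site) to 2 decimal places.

0.70

Site A: N=67, proportions 0.1194, 0.1642, 0.0896, 0.6269, giving H' = 1.0592 (working shown to 4 dp, full precision carried).
Site B: N=56, proportions 0.2321, 0.0357, 0.1429, 0.0179, 0.0893, 0.0179, 0.0179, 0.375, 0.0179, 0.0536, giving H' = 1.7638.
Difference = |1.0592 − 1.7638| = 0.7046, i.e. 0.70 to 2 decimal places.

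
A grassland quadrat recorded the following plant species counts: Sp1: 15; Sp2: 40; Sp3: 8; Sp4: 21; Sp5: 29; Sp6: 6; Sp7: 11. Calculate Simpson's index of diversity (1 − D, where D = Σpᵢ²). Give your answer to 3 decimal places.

0.803

Total N = 15+40+8+21+29+6+11 = 130, so the proportions are 0.11538, 0.30769, 0.06154, 0.16154, 0.22308, 0.04615, 0.08462 (working shown to 5 dp, full precision carried).
D = 0.11538² + 0.30769² + 0.06154² + 0.16154² + 0.22308² + 0.04615² + 0.08462² = 0.01331 + 0.09467 + 0.00379 + 0.02609 + 0.04976 + 0.00213 + 0.00716 = 0.19692.
So 1 − D = 0.80308, i.e. 0.803 to 3 decimal places.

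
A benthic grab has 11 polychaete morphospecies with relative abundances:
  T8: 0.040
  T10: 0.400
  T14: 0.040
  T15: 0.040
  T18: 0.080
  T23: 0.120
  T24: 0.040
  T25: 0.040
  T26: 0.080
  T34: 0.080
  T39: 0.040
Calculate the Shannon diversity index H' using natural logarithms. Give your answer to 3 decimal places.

2.000

Each pᵢ ln pᵢ term (working shown to 5 dp, full precision carried): 0.04×(-3.21888)=-0.12876, 0.4×(-0.91629)=-0.36652, 0.04×(-3.21888)=-0.12876, 0.04×(-3.21888)=-0.12876, 0.08×(-2.52573)=-0.20206, 0.12×(-2.12026)=-0.25443, 0.04×(-3.21888)=-0.12876, 0.04×(-3.21888)=-0.12876, 0.08×(-2.52573)=-0.20206, 0.08×(-2.52573)=-0.20206, 0.04×(-3.21888)=-0.12876.
Sum = -1.99965, so H' = 2.000.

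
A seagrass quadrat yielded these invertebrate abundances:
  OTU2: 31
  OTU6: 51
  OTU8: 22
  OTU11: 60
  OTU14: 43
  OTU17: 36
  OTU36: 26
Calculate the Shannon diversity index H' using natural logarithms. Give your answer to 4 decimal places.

1.8918

Total N = 31+51+22+60+43+36+26 = 269, so the proportions are 0.115242, 0.189591, 0.081784, 0.223048, 0.159851, 0.133829, 0.096654 (working shown to 6 dp, full precision carried).
Each pᵢ ln pᵢ term: 0.115242×(-2.160724)=-0.249005, 0.189591×(-1.662886)=-0.315268, 0.081784×(-2.503669)=-0.204761, 0.223048×(-1.500367)=-0.334654, 0.159851×(-1.833511)=-0.293089, 0.133829×(-2.011192)=-0.269156, 0.096654×(-2.336615)=-0.225844.
Sum = -1.891778, so H' = 1.8918.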